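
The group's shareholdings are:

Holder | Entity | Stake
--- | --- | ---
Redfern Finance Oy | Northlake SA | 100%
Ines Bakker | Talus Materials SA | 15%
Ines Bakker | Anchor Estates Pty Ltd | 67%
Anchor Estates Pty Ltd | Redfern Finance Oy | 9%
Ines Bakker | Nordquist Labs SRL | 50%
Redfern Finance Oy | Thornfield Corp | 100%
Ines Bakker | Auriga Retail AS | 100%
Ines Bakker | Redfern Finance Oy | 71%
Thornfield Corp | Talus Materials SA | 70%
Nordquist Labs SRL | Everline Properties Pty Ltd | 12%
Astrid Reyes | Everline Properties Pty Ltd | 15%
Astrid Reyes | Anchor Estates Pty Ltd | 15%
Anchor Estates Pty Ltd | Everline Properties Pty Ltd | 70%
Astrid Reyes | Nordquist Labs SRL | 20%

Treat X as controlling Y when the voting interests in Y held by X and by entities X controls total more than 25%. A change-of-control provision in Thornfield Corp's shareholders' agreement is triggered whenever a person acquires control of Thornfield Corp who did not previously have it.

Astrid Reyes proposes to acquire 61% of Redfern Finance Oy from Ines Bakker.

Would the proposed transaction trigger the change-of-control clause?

Yes

The purchase adds only to Astrid's holdings (Ines's stake shrinks), so Astrid is the only person who could newly come to control Thornfield.
Astrid's largest direct stake is 20% in Nordquist, which does not meet the threshold, so Astrid controls no company.
Neither Astrid nor any entity Astrid controls holds any voting interest in Thornfield.
So before the transaction, Astrid does not control Thornfield.
After the purchase, Astrid holds 61% of Redfern directly, and Ines's stake falls to 10%.
Astrid holds 61% of Redfern, so Astrid controls Redfern.
Redfern holds 100% of Thornfield, so Astrid controls Thornfield.
Astrid did not control Thornfield before and does after, so the clause is triggered.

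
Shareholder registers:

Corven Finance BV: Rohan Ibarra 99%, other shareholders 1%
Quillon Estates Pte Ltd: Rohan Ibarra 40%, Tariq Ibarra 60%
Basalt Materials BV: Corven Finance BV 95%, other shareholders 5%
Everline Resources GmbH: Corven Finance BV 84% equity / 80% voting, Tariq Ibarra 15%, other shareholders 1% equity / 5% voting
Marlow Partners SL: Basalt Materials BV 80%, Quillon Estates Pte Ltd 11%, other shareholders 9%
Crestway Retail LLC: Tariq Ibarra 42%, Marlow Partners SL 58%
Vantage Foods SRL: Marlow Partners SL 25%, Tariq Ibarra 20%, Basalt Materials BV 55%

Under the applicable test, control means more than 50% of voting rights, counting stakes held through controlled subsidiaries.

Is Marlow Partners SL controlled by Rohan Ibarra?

Rohan holds 99% of Corven, so Rohan controls Corven.
Corven holds 95% of Basalt, so Rohan controls Basalt.
Basalt holds 80% of Marlow, so Rohan controls Marlow.

Yes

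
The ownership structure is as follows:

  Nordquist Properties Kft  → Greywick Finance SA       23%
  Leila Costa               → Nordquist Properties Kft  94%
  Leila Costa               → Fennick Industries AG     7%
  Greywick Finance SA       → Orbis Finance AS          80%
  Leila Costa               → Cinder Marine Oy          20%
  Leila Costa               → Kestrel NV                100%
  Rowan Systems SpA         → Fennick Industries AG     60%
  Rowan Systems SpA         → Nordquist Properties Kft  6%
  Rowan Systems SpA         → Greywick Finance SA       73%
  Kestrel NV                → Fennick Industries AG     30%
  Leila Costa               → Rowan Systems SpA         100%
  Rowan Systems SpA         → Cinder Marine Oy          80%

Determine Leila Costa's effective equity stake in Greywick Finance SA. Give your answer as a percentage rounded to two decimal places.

Leila reaches Greywick along 3 paths.
Via Rowan → Nordquist: 100% × 6% × 23% = 1.38%.
Via Nordquist: 94% × 23% = 21.62%.
Via Rowan: 100% × 73% = 73%.
Total: 1.38% + 21.62% + 73% = 96%.
Rounded: 96.00%.

96.00%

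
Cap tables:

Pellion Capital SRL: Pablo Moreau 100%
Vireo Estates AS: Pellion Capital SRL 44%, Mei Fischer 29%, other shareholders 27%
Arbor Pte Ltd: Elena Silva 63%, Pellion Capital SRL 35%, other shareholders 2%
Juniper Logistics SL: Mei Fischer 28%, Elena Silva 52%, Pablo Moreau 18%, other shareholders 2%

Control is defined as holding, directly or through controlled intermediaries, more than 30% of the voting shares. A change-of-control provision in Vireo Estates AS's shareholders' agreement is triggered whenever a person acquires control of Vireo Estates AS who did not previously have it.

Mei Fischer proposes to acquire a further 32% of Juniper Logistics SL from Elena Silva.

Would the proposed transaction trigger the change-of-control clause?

The purchase adds only to Mei's holdings (Elena's stake shrinks), so Mei is the only person who could newly come to control Vireo.
Mei's largest direct stake is 29% in Vireo, which does not meet the threshold, so Mei controls no company.
In Vireo, Mei's side holds only 29%, not > 30%.
So before the transaction, Mei does not control Vireo.
After the purchase, Mei's direct stake in Juniper rises to 28% + 32% = 60%, and Elena's stake falls to 20%.
Mei holds 60% of Juniper, so Mei controls Juniper.
After the transaction, Mei's side holds 29% of Vireo, not > 30%, so Mei still does not control Vireo.
No new person acquires control, so the clause is not triggered.

No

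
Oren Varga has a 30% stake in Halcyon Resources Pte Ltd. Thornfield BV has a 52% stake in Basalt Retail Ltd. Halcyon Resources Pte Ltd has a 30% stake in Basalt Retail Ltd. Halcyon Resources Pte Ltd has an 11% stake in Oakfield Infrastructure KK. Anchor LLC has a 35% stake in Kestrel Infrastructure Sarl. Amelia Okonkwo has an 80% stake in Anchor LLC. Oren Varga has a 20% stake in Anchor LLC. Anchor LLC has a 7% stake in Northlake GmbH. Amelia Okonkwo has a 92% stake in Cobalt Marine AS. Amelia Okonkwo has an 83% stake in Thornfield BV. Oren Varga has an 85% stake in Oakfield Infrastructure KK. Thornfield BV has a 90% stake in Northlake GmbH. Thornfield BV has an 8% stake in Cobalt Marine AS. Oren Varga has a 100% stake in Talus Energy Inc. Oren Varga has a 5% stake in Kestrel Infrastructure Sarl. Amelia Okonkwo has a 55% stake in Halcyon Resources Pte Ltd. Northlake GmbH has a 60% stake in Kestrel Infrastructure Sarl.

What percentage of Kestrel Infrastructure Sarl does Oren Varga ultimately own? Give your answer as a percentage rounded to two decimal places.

12.84%

Oren reaches Kestrel along 3 paths.
Via Anchor → Northlake: 20% × 7% × 60% = 0.84%.
Via Anchor: 20% × 35% = 7%.
Direct stake: 5% = 5%.
Total: 0.84% + 7% + 5% = 12.84%.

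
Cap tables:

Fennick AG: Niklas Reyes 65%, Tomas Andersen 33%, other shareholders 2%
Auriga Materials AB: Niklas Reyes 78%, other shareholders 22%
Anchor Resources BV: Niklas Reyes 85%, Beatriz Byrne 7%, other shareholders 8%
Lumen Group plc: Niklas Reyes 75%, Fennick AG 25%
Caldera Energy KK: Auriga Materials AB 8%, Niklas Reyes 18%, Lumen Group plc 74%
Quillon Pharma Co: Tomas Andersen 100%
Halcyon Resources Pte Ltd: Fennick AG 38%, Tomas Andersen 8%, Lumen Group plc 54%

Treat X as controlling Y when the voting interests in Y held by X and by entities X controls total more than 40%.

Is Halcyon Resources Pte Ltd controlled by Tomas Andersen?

No

Tomas holds 100% of Quillon, so Tomas controls Quillon.
In Halcyon, Tomas's side holds only 8%, not > 40%.
So Tomas does not control Halcyon.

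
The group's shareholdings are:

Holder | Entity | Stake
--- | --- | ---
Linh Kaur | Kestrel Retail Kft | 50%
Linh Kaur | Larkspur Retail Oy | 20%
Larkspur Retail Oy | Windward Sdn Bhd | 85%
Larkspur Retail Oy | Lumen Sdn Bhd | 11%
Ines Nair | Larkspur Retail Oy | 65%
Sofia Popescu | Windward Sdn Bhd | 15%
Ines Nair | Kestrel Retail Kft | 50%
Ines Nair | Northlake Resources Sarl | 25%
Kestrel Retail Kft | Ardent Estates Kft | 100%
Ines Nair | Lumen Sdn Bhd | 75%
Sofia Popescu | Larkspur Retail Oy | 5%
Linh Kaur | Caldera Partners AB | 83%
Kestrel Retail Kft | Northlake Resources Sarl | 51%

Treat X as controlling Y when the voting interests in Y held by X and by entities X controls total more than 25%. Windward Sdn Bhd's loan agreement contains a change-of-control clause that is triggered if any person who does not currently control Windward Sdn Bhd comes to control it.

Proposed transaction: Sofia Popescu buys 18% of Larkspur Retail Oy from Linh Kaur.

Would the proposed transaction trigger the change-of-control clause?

No

The purchase adds only to Sofia's holdings (Linh's stake shrinks), so Sofia is the only person who could newly come to control Windward.
Sofia's largest direct stake is 15% in Windward, which does not meet the threshold, so Sofia controls no company.
In Windward, Sofia's side holds only 15%, not > 25%.
So before the transaction, Sofia does not control Windward.
After the purchase, Sofia's direct stake in Larkspur rises to 5% + 18% = 23%, and Linh's stake falls to 2%.
Sofia's side now holds 23% of Larkspur, not > 25%, so Sofia still does not control Larkspur.
After the transaction, Sofia's side holds 15% of Windward, not > 25%, so Sofia still does not control Windward.
No new person acquires control, so the clause is not triggered.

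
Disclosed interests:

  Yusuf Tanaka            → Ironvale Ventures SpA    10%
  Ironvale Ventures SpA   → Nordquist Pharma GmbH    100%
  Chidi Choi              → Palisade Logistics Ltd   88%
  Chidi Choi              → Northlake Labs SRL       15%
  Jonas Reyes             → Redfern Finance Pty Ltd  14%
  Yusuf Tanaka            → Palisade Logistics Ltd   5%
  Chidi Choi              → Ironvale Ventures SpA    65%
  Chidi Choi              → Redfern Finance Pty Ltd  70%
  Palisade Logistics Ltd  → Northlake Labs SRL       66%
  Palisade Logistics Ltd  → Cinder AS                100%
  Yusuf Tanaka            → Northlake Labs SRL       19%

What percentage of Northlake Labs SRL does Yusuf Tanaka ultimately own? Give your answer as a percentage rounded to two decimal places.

22.30%

Yusuf reaches Northlake along 2 paths.
Via Palisade: 5% × 66% = 3.3%.
Direct stake: 19% = 19%.
Total: 3.3% + 19% = 22.3%.
Rounded: 22.30%.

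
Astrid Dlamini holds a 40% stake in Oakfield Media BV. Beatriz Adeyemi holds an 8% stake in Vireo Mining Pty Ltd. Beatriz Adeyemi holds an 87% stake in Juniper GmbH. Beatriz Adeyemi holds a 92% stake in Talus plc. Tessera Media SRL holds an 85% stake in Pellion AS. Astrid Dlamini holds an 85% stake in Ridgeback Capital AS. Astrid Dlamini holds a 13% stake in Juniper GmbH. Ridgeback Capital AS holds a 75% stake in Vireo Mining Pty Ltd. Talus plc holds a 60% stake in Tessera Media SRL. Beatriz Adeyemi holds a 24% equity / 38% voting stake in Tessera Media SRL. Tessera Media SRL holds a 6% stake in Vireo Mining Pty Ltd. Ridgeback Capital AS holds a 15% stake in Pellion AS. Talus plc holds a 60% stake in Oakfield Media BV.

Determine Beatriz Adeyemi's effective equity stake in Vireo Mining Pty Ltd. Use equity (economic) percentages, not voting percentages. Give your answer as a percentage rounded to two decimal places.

12.75%

Beatriz reaches Vireo along 3 paths.
Direct stake: 8% = 8%.
Via Tessera: 24% × 6% = 1.44%.
Via Talus → Tessera: 92% × 60% × 6% = 3.312%.
Total: 8% + 1.44% + 3.312% = 12.752%.
Rounded: 12.75%.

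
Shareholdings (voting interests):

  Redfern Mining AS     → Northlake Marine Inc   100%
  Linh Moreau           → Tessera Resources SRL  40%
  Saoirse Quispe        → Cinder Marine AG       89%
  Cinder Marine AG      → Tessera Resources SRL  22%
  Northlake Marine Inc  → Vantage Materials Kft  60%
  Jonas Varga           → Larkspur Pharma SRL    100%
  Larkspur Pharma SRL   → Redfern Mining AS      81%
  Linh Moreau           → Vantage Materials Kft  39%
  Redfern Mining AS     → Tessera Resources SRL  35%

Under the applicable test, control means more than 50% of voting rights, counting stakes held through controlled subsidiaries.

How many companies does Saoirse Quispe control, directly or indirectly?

Saoirse holds 89% of Cinder, so Saoirse controls Cinder.
No other company's threshold is met.
Saoirse controls 1 company.

1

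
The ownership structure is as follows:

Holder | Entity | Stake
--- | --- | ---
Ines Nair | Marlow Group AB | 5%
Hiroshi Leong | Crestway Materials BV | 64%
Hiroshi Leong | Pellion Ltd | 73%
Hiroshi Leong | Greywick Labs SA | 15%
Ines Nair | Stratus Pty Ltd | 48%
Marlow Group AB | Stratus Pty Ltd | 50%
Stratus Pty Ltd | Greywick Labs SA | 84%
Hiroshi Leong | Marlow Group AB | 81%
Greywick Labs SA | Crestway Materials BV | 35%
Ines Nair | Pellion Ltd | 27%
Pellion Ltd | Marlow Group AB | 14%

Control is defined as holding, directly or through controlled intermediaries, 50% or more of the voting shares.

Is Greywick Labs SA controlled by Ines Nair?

No

Ines's largest direct stake is 48% in Stratus, which does not meet the threshold, so Ines controls no company.
Neither Ines nor any entity Ines controls holds any voting interest in Greywick.
So Ines does not control Greywick.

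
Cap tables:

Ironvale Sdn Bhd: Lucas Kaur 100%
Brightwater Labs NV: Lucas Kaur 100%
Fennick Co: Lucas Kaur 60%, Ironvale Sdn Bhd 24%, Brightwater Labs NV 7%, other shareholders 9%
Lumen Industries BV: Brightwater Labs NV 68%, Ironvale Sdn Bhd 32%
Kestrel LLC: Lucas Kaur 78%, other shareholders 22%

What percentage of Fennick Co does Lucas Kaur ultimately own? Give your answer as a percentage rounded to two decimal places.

91.00%

Lucas reaches Fennick along 3 paths.
Direct stake: 60% = 60%.
Via Ironvale: 100% × 24% = 24%.
Via Brightwater: 100% × 7% = 7%.
Total: 60% + 24% + 7% = 91%.
Rounded: 91.00%.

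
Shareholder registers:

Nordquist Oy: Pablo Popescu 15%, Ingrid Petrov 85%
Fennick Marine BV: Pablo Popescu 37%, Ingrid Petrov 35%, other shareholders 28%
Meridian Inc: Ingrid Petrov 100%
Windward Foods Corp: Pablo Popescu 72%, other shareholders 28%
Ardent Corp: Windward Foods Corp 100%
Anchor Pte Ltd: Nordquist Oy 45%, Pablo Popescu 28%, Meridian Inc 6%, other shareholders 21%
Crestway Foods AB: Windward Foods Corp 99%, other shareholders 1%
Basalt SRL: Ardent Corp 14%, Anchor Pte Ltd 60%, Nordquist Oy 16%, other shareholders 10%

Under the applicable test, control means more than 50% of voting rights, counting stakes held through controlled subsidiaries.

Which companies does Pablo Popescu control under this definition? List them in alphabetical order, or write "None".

Ardent Corp, Crestway Foods AB, Windward Foods Corp

Pablo holds 72% of Windward, so Pablo controls Windward.
Windward holds 100% of Ardent, so Pablo controls Ardent.
Windward holds 99% of Crestway, so Pablo controls Crestway.
No other company's threshold is met.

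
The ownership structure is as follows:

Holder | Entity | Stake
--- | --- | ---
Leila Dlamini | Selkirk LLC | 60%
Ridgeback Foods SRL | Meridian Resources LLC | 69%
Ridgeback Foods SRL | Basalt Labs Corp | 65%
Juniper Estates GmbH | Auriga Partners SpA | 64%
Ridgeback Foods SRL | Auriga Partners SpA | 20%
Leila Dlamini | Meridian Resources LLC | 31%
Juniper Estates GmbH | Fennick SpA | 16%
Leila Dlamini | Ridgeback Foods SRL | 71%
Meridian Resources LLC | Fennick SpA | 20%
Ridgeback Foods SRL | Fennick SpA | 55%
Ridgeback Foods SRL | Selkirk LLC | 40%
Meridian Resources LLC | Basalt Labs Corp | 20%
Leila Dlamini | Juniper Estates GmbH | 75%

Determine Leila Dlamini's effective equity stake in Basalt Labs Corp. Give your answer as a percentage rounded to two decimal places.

62.15%

Leila reaches Basalt along 3 paths.
Via Ridgeback → Meridian: 71% × 69% × 20% = 9.798%.
Via Meridian: 31% × 20% = 6.2%.
Via Ridgeback: 71% × 65% = 46.15%.
Total: 9.798% + 6.2% + 46.15% = 62.148%.
Rounded: 62.15%.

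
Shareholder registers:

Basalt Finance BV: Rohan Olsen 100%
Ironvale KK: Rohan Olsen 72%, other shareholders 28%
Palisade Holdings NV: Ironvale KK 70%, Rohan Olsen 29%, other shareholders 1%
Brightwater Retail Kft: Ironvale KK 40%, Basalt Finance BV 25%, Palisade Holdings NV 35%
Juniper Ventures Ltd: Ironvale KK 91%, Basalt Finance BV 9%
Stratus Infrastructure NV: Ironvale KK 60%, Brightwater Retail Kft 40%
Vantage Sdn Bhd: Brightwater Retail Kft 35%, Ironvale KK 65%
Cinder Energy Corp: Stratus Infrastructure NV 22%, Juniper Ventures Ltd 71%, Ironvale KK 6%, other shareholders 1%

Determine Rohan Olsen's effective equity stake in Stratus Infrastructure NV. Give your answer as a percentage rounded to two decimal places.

Rohan reaches Stratus along 5 paths.
Via Ironvale: 72% × 60% = 43.2%.
Via Ironvale → Brightwater: 72% × 40% × 40% = 11.52%.
Via Basalt → Brightwater: 100% × 25% × 40% = 10%.
Via Ironvale → Palisade → Brightwater: 72% × 70% × 35% × 40% = 7.056%.
Via Palisade → Brightwater: 29% × 35% × 40% = 4.06%.
Total: 43.2% + 11.52% + 10% + 7.056% + 4.06% = 75.836%.
Rounded: 75.84%.

75.84%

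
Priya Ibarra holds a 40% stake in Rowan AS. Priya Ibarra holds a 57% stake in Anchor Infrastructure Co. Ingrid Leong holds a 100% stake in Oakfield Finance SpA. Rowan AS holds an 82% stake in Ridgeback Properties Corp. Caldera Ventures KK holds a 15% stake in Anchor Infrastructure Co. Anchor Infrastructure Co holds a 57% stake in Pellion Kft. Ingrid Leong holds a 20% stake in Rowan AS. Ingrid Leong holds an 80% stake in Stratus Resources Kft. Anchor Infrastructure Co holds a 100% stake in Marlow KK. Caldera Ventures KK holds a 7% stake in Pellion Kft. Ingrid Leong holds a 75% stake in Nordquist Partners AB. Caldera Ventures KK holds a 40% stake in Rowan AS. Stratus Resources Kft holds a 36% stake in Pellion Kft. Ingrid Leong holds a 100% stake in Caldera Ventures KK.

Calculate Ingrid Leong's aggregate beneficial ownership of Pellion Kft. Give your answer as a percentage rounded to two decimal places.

Ingrid reaches Pellion along 3 paths.
Via Caldera → Anchor: 100% × 15% × 57% = 8.55%.
Via Caldera: 100% × 7% = 7%.
Via Stratus: 80% × 36% = 28.8%.
Total: 8.55% + 7% + 28.8% = 44.35%.

44.35%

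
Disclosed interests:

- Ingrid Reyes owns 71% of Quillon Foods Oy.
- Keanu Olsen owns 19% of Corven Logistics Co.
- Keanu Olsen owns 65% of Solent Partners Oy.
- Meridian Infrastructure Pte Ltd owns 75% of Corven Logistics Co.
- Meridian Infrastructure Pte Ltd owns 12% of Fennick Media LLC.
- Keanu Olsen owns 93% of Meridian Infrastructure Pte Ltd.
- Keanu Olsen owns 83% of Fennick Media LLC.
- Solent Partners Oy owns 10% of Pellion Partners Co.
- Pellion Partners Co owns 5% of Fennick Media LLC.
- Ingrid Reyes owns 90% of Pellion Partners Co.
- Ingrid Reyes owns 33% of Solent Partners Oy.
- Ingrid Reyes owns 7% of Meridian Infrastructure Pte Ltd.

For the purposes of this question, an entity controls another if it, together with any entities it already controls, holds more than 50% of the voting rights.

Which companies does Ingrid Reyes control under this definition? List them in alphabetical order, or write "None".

Ingrid holds 71% of Quillon, so Ingrid controls Quillon.
Ingrid holds 90% of Pellion, so Ingrid controls Pellion.
No other company's threshold is met.

Pellion Partners Co, Quillon Foods Oy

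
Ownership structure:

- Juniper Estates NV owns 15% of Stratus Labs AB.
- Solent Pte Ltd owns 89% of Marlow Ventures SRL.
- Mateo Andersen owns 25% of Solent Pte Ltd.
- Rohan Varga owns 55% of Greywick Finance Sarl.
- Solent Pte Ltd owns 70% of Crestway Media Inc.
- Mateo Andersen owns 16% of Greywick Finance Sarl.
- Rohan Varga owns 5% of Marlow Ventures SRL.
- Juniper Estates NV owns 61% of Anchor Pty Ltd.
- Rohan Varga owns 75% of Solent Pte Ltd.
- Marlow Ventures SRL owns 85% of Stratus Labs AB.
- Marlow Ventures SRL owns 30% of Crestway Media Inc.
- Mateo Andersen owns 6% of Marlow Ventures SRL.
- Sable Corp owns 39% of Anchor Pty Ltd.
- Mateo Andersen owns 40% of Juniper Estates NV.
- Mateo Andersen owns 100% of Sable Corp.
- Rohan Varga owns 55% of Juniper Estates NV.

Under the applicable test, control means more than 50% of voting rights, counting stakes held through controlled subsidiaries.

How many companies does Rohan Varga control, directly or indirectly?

7

Rohan holds 55% of Greywick, so Rohan controls Greywick.
Rohan holds 55% of Juniper, so Rohan controls Juniper.
Rohan holds 75% of Solent, so Rohan controls Solent.
Solent and Rohan together hold 89% + 5% = 94% of Marlow, so Rohan controls Marlow.
Marlow and Solent together hold 30% + 70% = 100% of Crestway, so Rohan controls Crestway.
Juniper and Marlow together hold 15% + 85% = 100% of Stratus, so Rohan controls Stratus.
Juniper holds 61% of Anchor, so Rohan controls Anchor.
No other company's threshold is met.
Rohan controls 7 companies.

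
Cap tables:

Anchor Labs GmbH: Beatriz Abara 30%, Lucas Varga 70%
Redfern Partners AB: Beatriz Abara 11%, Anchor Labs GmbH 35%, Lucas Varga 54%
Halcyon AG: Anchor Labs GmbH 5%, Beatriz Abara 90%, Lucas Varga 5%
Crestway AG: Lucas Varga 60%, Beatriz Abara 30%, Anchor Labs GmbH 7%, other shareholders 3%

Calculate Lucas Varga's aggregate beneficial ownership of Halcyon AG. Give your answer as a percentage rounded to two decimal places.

8.50%

Lucas reaches Halcyon along 2 paths.
Via Anchor: 70% × 5% = 3.5%.
Direct stake: 5% = 5%.
Total: 3.5% + 5% = 8.5%.
Rounded: 8.50%.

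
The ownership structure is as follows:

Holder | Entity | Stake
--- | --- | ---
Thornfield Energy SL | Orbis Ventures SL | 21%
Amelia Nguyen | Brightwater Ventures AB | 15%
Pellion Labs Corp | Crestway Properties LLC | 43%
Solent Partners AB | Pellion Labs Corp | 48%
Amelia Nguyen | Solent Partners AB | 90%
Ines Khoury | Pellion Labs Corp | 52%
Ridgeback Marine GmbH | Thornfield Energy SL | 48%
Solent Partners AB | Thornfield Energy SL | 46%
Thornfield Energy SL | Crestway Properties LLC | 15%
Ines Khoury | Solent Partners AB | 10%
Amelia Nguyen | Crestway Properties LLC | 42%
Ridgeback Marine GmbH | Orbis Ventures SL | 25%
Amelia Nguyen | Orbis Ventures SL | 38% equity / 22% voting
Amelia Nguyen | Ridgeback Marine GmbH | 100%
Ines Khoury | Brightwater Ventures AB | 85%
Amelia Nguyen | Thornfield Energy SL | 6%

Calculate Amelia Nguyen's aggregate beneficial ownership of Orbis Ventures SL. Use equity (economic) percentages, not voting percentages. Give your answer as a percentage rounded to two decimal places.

83.03%

Amelia reaches Orbis along 5 paths.
Via Ridgeback: 100% × 25% = 25%.
Direct stake: 38% = 38%.
Via Thornfield: 6% × 21% = 1.26%.
Via Ridgeback → Thornfield: 100% × 48% × 21% = 10.08%.
Via Solent → Thornfield: 90% × 46% × 21% = 8.694%.
Total: 25% + 38% + 1.26% + 10.08% + 8.694% = 83.034%.
Rounded: 83.03%.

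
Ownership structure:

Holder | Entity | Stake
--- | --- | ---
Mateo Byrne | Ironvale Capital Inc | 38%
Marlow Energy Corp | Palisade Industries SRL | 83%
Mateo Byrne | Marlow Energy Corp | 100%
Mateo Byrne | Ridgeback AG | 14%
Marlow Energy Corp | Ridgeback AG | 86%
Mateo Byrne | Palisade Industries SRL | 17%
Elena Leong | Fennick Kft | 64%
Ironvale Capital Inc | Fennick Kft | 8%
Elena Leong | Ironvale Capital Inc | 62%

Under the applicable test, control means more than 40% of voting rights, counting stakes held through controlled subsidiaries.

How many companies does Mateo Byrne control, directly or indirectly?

3

Mateo holds 100% of Marlow, so Mateo controls Marlow.
Mateo and Marlow together hold 14% + 86% = 100% of Ridgeback, so Mateo controls Ridgeback.
Marlow and Mateo together hold 83% + 17% = 100% of Palisade, so Mateo controls Palisade.
No other company's threshold is met.
Mateo controls 3 companies.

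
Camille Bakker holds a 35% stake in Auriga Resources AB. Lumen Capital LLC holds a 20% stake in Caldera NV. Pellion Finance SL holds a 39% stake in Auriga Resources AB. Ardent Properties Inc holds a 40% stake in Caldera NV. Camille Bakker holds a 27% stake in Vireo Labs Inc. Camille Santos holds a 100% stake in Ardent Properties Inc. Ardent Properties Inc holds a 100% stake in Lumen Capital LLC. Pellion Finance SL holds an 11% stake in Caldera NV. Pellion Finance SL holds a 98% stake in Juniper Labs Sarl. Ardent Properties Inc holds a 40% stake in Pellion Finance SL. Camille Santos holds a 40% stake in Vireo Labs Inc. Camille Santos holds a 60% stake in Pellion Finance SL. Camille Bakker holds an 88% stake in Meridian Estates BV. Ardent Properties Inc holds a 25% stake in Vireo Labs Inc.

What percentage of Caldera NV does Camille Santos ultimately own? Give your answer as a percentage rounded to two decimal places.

71.00%

Camille Santos reaches Caldera along 4 paths.
Via Ardent → Lumen: 100% × 100% × 20% = 20%.
Via Ardent: 100% × 40% = 40%.
Via Pellion: 60% × 11% = 6.6%.
Via Ardent → Pellion: 100% × 40% × 11% = 4.4%.
Total: 20% + 40% + 6.6% + 4.4% = 71%.
Rounded: 71.00%.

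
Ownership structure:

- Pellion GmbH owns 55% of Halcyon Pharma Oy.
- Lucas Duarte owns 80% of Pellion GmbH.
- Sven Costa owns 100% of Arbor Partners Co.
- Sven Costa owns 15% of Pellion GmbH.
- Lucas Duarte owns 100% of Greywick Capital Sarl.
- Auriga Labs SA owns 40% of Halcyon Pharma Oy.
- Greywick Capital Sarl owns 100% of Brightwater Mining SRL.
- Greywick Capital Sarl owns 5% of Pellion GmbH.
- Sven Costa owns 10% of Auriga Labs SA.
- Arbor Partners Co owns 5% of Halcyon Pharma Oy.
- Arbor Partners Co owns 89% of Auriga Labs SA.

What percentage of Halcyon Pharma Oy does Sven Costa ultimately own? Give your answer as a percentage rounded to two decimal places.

52.85%

Sven reaches Halcyon along 4 paths.
Via Pellion: 15% × 55% = 8.25%.
Via Arbor: 100% × 5% = 5%.
Via Arbor → Auriga: 100% × 89% × 40% = 35.6%.
Via Auriga: 10% × 40% = 4%.
Total: 8.25% + 5% + 35.6% + 4% = 52.85%.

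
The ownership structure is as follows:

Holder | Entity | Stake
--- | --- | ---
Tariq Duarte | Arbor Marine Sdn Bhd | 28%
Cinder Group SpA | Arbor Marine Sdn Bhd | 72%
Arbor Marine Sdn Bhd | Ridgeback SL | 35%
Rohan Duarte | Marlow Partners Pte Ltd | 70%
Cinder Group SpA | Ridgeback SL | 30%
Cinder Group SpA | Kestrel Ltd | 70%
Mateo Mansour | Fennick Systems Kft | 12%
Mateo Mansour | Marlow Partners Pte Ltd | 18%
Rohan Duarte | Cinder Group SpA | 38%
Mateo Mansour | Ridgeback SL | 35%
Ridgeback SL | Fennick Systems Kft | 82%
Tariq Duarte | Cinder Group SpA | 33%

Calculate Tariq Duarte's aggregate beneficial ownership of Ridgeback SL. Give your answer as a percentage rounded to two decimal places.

28.02%

Tariq reaches Ridgeback along 3 paths.
Via Cinder → Arbor: 33% × 72% × 35% = 8.316%.
Via Arbor: 28% × 35% = 9.8%.
Via Cinder: 33% × 30% = 9.9%.
Total: 8.316% + 9.8% + 9.9% = 28.016%.
Rounded: 28.02%.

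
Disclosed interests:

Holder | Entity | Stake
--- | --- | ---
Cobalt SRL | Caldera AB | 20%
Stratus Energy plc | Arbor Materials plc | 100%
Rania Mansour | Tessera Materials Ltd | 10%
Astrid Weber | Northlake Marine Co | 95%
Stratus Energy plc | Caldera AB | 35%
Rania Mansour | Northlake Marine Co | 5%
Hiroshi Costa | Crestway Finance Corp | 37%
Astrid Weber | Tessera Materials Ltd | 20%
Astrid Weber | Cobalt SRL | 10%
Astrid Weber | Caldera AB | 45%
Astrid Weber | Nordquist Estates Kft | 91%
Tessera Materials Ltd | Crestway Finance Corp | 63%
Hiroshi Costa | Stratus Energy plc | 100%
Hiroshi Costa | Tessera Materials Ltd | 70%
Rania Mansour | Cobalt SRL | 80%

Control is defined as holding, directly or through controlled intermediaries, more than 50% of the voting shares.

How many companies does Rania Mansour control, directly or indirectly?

Rania holds 80% of Cobalt, so Rania controls Cobalt.
No other company's threshold is met.
Rania controls 1 company.

1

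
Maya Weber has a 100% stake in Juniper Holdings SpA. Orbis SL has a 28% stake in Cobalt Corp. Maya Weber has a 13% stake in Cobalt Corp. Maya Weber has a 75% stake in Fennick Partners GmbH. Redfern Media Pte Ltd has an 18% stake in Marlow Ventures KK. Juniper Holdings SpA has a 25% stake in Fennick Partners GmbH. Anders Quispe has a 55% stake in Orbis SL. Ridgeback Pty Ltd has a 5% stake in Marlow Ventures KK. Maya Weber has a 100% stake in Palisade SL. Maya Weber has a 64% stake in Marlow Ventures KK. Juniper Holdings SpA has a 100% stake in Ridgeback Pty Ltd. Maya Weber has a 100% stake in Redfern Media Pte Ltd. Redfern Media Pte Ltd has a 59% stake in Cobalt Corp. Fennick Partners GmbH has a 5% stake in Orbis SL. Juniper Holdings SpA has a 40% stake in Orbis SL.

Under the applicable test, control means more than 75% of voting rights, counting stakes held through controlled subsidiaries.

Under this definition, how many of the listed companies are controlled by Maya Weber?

Maya holds 100% of Juniper, so Maya controls Juniper.
Juniper and Maya together hold 25% + 75% = 100% of Fennick, so Maya controls Fennick.
Maya holds 100% of Redfern, so Maya controls Redfern.
Juniper holds 100% of Ridgeback, so Maya controls Ridgeback.
Ridgeback and Redfern and Maya together hold 5% + 18% + 64% = 87% of Marlow, so Maya controls Marlow.
Maya holds 100% of Palisade, so Maya controls Palisade.
No other company's threshold is met.
Maya controls 6 companies.

6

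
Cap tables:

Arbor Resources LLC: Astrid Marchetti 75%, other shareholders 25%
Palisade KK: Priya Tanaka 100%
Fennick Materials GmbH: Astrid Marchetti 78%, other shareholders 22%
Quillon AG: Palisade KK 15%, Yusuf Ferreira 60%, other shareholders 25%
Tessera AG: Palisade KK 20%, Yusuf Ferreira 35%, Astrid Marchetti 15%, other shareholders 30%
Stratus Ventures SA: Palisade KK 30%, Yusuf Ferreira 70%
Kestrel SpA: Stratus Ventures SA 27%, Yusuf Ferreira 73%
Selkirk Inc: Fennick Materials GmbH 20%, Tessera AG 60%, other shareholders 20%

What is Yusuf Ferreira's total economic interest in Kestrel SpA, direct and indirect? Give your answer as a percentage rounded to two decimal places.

Yusuf reaches Kestrel along 2 paths.
Via Stratus: 70% × 27% = 18.9%.
Direct stake: 73% = 73%.
Total: 18.9% + 73% = 91.9%.
Rounded: 91.90%.

91.90%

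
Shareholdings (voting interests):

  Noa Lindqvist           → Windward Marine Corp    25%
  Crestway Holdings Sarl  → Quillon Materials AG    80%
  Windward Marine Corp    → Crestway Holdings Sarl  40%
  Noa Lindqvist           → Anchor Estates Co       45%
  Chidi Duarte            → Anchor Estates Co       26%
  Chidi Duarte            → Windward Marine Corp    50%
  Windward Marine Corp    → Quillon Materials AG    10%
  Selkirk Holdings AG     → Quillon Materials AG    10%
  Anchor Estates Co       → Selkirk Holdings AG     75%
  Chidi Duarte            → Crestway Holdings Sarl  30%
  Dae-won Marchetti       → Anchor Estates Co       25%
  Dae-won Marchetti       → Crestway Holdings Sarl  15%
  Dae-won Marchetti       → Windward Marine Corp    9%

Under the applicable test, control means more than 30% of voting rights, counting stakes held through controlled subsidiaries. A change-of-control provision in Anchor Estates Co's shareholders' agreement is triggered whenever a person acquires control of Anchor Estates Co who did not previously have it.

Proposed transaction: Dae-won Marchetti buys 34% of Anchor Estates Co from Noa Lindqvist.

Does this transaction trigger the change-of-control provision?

Yes

The purchase adds only to Dae-won's holdings (Noa's stake shrinks), so Dae-won is the only person who could newly come to control Anchor.
Dae-won's largest direct stake is 25% in Anchor, which does not meet the threshold, so Dae-won controls no company.
In Anchor, Dae-won's side holds only 25%, not > 30%.
So before the transaction, Dae-won does not control Anchor.
After the purchase, Dae-won's direct stake in Anchor rises to 25% + 34% = 59%, and Noa's stake falls to 11%.
Dae-won holds 59% of Anchor, so Dae-won controls Anchor.
Dae-won did not control Anchor before and does after, so the clause is triggered.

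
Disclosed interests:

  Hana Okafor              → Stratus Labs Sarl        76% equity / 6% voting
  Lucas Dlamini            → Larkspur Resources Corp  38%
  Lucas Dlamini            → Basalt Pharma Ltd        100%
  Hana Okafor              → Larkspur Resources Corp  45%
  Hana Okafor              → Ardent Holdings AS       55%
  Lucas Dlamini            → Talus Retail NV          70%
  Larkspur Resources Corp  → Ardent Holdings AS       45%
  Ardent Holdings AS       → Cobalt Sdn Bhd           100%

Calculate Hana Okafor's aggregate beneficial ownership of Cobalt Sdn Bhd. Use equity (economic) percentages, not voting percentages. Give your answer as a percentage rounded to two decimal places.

Hana reaches Cobalt along 2 paths.
Via Larkspur → Ardent: 45% × 45% × 100% = 20.25%.
Via Ardent: 55% × 100% = 55%.
Total: 20.25% + 55% = 75.25%.

75.25%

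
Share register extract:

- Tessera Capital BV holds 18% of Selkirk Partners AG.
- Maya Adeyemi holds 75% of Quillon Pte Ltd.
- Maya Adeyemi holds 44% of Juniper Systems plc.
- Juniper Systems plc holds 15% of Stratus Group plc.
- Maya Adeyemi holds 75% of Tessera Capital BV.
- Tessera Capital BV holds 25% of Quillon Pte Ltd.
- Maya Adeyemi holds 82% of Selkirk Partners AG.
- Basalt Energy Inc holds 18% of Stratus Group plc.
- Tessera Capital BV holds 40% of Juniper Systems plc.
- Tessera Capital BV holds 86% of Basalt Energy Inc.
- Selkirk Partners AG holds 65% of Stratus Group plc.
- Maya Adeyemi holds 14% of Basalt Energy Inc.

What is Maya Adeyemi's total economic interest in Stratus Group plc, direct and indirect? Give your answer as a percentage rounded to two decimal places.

87.31%

Maya reaches Stratus along 6 paths.
Via Basalt: 14% × 18% = 2.52%.
Via Tessera → Basalt: 75% × 86% × 18% = 11.61%.
Via Juniper: 44% × 15% = 6.6%.
Via Tessera → Juniper: 75% × 40% × 15% = 4.5%.
Via Selkirk: 82% × 65% = 53.3%.
Via Tessera → Selkirk: 75% × 18% × 65% = 8.775%.
Total: 2.52% + 11.61% + 6.6% + 4.5% + 53.3% + 8.775% = 87.305%.
Rounded: 87.31%.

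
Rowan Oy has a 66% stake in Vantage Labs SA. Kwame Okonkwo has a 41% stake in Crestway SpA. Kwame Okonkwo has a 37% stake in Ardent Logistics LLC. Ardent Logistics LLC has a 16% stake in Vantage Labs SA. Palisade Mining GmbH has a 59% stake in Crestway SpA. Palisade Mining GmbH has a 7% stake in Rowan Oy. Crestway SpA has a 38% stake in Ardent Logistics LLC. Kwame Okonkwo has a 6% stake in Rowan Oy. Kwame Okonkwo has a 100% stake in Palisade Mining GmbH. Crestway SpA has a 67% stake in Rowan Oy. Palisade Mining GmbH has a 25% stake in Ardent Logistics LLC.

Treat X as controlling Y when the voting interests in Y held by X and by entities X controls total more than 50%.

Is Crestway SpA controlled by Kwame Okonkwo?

Yes

Kwame holds 100% of Palisade, so Kwame controls Palisade.
Palisade and Kwame together hold 59% + 41% = 100% of Crestway, so Kwame controls Crestway.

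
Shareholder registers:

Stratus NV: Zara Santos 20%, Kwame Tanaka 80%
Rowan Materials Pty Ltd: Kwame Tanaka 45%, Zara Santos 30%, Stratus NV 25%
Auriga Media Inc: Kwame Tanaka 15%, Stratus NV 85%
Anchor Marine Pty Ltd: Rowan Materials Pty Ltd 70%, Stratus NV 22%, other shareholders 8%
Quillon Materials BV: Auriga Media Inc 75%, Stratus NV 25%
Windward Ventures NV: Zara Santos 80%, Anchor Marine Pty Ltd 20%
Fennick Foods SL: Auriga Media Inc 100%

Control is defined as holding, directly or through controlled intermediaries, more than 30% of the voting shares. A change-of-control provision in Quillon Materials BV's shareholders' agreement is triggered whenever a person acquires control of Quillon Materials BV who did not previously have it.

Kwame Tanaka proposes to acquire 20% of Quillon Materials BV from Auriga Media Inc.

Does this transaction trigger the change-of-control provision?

The purchase adds only to Kwame's holdings (Auriga's stake shrinks), so Kwame is the only person who could newly come to control Quillon.
Kwame holds 80% of Stratus, so Kwame controls Stratus.
Kwame and Stratus together hold 15% + 85% = 100% of Auriga, so Kwame controls Auriga.
Auriga and Stratus together hold 75% + 25% = 100% of Quillon, so Kwame controls Quillon.
So Kwame already controls Quillon before the transaction.
After the purchase, Kwame holds 20% of Quillon directly, and Auriga's stake falls to 55%.
Kwame controlled Quillon already, so this is not a new person acquiring control; every other person's position is unchanged or reduced.
No new person acquires control, so the clause is not triggered.

No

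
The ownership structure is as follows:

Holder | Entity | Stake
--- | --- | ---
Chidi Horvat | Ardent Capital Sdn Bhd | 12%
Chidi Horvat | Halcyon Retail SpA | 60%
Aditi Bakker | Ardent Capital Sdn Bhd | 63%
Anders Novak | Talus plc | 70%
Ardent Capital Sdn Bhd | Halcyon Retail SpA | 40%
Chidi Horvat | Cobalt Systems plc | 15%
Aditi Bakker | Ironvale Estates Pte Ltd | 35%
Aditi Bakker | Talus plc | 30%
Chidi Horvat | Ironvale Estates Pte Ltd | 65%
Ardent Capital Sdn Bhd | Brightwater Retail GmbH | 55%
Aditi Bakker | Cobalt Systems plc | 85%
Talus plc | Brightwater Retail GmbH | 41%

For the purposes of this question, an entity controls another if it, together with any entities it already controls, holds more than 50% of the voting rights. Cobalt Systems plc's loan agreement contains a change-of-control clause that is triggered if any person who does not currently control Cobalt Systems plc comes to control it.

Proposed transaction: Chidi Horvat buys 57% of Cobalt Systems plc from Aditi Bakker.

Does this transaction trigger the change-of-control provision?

The purchase adds only to Chidi's holdings (Aditi's stake shrinks), so Chidi is the only person who could newly come to control Cobalt.
Chidi holds 65% of Ironvale, so Chidi controls Ironvale.
Chidi holds 60% of Halcyon, so Chidi controls Halcyon.
In Cobalt, Chidi's side holds only 15%, not > 50%.
So before the transaction, Chidi does not control Cobalt.
After the purchase, Chidi's direct stake in Cobalt rises to 15% + 57% = 72%, and Aditi's stake falls to 28%.
Chidi holds 72% of Cobalt, so Chidi controls Cobalt.
Chidi did not control Cobalt before and does after, so the clause is triggered.

Yes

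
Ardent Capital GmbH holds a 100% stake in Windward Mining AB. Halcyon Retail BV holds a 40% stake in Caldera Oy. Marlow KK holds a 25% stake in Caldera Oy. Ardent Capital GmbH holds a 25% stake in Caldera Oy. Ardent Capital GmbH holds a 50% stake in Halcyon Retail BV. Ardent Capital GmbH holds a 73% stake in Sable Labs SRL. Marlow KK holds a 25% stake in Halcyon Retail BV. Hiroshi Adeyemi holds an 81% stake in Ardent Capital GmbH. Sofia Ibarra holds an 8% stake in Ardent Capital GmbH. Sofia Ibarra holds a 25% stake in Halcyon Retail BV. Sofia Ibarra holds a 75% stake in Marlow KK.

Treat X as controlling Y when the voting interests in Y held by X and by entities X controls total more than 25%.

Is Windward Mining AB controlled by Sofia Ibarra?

No

Sofia holds 75% of Marlow, so Sofia controls Marlow.
Marlow and Sofia together hold 25% + 25% = 50% of Halcyon, so Sofia controls Halcyon.
Halcyon and Marlow together hold 40% + 25% = 65% of Caldera, so Sofia controls Caldera.
Neither Sofia nor any entity Sofia controls holds any voting interest in Windward.
So Sofia does not control Windward.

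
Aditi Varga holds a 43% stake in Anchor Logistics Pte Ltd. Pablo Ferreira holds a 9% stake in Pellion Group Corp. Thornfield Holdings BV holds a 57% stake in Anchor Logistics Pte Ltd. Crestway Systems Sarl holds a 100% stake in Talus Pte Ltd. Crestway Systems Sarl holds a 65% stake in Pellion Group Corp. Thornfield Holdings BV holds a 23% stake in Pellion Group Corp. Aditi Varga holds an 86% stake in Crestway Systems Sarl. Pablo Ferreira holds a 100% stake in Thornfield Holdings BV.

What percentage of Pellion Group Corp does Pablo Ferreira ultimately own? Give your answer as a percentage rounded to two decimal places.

32.00%

Pablo reaches Pellion along 2 paths.
Direct stake: 9% = 9%.
Via Thornfield: 100% × 23% = 23%.
Total: 9% + 23% = 32%.
Rounded: 32.00%.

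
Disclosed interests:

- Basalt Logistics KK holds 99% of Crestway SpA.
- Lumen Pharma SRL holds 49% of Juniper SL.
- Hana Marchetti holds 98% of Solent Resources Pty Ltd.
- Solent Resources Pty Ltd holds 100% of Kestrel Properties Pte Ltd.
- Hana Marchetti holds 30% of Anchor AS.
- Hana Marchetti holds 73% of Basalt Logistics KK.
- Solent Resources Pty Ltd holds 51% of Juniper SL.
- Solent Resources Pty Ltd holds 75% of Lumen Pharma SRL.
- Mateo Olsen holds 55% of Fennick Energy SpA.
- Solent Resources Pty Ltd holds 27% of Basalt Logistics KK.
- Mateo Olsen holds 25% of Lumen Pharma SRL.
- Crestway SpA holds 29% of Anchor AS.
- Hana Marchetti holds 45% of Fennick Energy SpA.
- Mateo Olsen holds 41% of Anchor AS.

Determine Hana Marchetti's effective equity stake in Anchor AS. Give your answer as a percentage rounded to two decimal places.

Hana reaches Anchor along 3 paths.
Via Basalt → Crestway: 73% × 99% × 29% = 20.9583%.
Via Solent → Basalt → Crestway: 98% × 27% × 99% × 29% = 7.596666%.
Direct stake: 30% = 30%.
Total: 20.9583% + 7.596666% + 30% = 58.554966%.
Rounded: 58.55%.

58.55%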